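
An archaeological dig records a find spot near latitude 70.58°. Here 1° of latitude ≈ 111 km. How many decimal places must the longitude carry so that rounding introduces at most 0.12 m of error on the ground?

6 decimal places

At 70.58° one degree of longitude covers 111000 × cos 70.58° ≈ 111000 × 0.3325 ≈ 36906.4 m.
Rounding to N decimal places gives at most 0.5 × 10⁻ᴺ degrees of error, i.e. 0.5 × 10⁻ᴺ × 36906.4 m.
Setting 18453.2 × 10⁻ᴺ ≤ 0.12 gives 10ᴺ ≥ 1.538e+05, i.e. N ≥ 5.19.
N = 5 would give 0.185 m (too coarse); N = 6 gives 0.0185 m ≤ 0.12 m.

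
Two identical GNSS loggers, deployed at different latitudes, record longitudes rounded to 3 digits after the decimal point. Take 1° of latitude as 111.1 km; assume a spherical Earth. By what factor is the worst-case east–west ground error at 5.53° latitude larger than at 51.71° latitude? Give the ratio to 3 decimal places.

Rounding to 3 decimal places leaves the longitude within ±0.0005° of the true value.
At 5.53°: 0.0005° × 111100 × cos 5.53° = 0.0005 × 111100 × 0.9953 ≈ 55.291 m.
At 51.71°: 0.0005° × 111100 × cos 51.71° = 0.0005 × 111100 × 0.6196 ≈ 34.421 m.
Ratio: 55.291 / 34.421 = cos 5.53° / cos 51.71° ≈ 1.6063.

1.606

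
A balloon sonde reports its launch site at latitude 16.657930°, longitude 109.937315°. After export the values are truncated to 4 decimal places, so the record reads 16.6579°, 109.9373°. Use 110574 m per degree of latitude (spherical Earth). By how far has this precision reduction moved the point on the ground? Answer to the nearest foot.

Δlat = 16.657930 − 16.6579 = +0.000030°; Δlon = 109.937315 − 109.9373 = +0.000015°.
North–south shift: 0.000030 × 110574 = 3.31722 m.
East–west at this latitude: 0.000015° × 110574 × cos 16.6579° ≈ 0.000015 × 105934 = 1.589 m.
Hypotenuse of the two orthogonal shifts: √(3.31722² + 1.589²) = 3.67816 m.
In feet: 3.67816 m ÷ 0.3048 ≈ 12.067 ft.

12 feet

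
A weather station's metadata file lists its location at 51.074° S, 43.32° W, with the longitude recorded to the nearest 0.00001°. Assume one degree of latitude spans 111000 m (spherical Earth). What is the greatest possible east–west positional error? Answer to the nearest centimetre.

35 centimetres

Rounding to 5 decimal places leaves the longitude within ±5e-06° of the true value.
One degree of longitude at 51.074° is 111000 × cos 51.074° ≈ 111000 × 0.6283 = 69743.1 m.
Maximum E–W displacement: 5e-06 × 69743.1 = 0.348715 m.
That is 0.348715 m = 34.872 cm.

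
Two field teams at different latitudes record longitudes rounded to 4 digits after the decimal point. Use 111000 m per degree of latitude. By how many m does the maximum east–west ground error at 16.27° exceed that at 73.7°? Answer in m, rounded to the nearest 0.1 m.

3.8 m

Rounding to 4 decimal places leaves the longitude within ±5e-05° of the true value.
At 16.27°: 5e-05° × 111000 × cos 16.27° = 5e-05 × 111000 × 0.9600 ≈ 5.3277 m.
At 73.7°: 5e-05° × 111000 × cos 73.7° = 5e-05 × 111000 × 0.2807 ≈ 1.5577 m.
So the lower-latitude error exceeds the higher by 5.3277 − 1.5577 = 3.77 m.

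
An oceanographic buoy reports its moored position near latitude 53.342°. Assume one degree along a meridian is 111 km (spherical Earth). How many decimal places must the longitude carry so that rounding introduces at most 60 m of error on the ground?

3

At 53.342° one degree of longitude covers 111000 × cos 53.342° ≈ 111000 × 0.5970 ≈ 66271.1 m.
With N decimal places the half-ulp bound is 0.5·10⁻ᴺ°, or 0.5·10⁻ᴺ × 66271.1 m on the ground.
Need 0.5 × 66271.1 × 10⁻ᴺ ≤ 60 → 10⁻ᴺ ≤ 1.811e-03, so N ≥ 2.74.
So 3 decimal places suffice (33.1 m); 2 would allow up to 331 m.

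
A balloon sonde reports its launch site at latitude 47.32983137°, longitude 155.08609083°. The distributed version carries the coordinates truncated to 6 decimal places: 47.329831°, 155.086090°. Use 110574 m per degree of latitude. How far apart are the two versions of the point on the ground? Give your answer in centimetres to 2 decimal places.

The latitude changed by +0.00000037° and the longitude by +0.00000083°.
North–south shift: 0.00000037 × 110574 = 0.0409124 m.
East–west at this latitude: 0.00000083° × 110574 × cos 47.3298° ≈ 0.00000083 × 74944.5 = 0.0622039 m.
Distance: √(0.0409124² + 0.0622039²) ≈ 0.0744524 m.
That is 0.0744524 m = 7.4452 cm.

7.45 centimetres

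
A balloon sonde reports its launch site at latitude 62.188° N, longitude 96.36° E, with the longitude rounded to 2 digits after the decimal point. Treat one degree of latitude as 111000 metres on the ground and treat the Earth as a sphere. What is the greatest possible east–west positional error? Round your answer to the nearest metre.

259 metres

Rounding to 2 decimal places leaves the longitude within ±0.005° of the true value.
At latitude 62.188° a degree of longitude spans 111000 m × cos 62.188° = 111000 × 0.4666 ≈ 51789.5 m.
East–west error: 0.005° × 51789.5 m/° ≈ 258.947 m.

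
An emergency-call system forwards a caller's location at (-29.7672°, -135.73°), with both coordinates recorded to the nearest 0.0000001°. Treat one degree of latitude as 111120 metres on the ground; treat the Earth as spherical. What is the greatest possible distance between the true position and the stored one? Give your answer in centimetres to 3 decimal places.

Rounding to 7 decimal places leaves each coordinate within ±5e-08° of the true value.
Latitude error → 5e-08 × 111120 = 0.005556 m along the meridian.
Longitude error → 5e-08 × 111120 × cos 29.7672° = 5e-08 × 111120 × 0.8680 ≈ 0.00482288 m.
Combining orthogonally: (0.005556² + 0.00482288²)^½ ≈ 0.00735727 m.
That is 0.00735727 m = 0.73573 cm.

0.736 centimetres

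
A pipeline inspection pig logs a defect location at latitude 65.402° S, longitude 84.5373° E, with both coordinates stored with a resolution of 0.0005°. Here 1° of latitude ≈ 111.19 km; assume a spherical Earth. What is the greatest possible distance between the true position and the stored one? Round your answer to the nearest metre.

30 metres

With a 0.0005° grid the true value lies within half a step, ±0.0005°/2 = ±0.00025°, of the stored one.
N–S: 0.00025° × 111190 m/° = 27.7975 m.
Longitude error → 0.00025 × 111190 × cos 65.402° = 0.00025 × 111190 × 0.4162 ≈ 11.5707 m.
Worst case both components are at the extreme and orthogonal: √(27.7975² + 11.5707²) ≈ 30.1095 m.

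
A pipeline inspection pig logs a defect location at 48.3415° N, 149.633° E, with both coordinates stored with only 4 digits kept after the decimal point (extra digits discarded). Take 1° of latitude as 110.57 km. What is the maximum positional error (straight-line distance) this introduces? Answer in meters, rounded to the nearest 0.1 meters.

Truncating at 4 decimal places can drop up to a full unit in the last place, so each coordinate may be off by as much as 0.0001°.
N–S: 0.0001° × 110570 m/° = 11.057 m.
Longitude error → 0.0001 × 110570 × cos 48.3415° = 0.0001 × 110570 × 0.6647 ≈ 7.34947 m.
Worst case both components are at the extreme and orthogonal: √(11.057² + 7.34947²) ≈ 13.2767 m.

13.3 meters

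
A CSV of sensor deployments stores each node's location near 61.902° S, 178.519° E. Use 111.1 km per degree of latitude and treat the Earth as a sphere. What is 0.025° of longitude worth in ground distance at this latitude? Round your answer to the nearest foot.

4292 feet

One degree of longitude here spans 111100 × cos 61.902° = 111100 × 0.4710 ≈ 52326 m; 0.025° of that is 1308.15 m.
In feet: 1308.15 m ÷ 0.3048 ≈ 4291.8 ft.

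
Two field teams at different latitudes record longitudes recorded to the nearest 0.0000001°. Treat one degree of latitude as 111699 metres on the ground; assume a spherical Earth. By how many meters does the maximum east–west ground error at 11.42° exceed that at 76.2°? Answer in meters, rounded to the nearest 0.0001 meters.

Rounding to 7 decimal places leaves the longitude within ±5e-08° of the true value.
At 11.42°: 5e-08° × 111699 × cos 11.42° = 5e-08 × 111699 × 0.9802 ≈ 0.0054744 m.
Error at 76.2° = 5e-08° × 111699 × cos 76.2° ≈ 0.0055849 × 0.2385 = 0.0013322 m.
So the lower-latitude error exceeds the higher by 0.0054744 − 0.0013322 = 0.0041422 m.

0.0041 meters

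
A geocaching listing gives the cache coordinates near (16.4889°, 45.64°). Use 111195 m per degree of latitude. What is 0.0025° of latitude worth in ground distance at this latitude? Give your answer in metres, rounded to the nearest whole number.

278 metres

0.0025° × 111195 m/° = 277.988 m.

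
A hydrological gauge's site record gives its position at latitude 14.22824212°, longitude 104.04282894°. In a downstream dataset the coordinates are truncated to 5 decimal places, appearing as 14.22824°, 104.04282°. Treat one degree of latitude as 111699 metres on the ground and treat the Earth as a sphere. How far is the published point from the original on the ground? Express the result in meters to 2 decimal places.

The latitude changed by +0.00000212° and the longitude by +0.00000894°.
N–S: 0.00000212° × 111699 m/° = 0.236802 m.
East–west at this latitude: 0.00000894° × 111699 × cos 14.2282° ≈ 0.00000894 × 108273 = 0.967957 m.
Distance: √(0.236802² + 0.967957²) ≈ 0.996501 m.

1.00 meters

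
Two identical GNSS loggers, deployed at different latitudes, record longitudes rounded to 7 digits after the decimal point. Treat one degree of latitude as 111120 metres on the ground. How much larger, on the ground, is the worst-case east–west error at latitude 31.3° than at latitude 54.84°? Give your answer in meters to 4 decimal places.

0.0015 meters

Rounding to 7 decimal places leaves the longitude within ±5e-08° of the true value.
At 31.3°: 5e-08° × 111120 × cos 31.3° = 5e-08 × 111120 × 0.8545 ≈ 0.0047474 m.
At 54.84°: 5e-08° × 111120 × cos 54.84° = 5e-08 × 111120 × 0.5759 ≈ 0.0031995 m.
So the lower-latitude error exceeds the higher by 0.0047474 − 0.0031995 = 0.0015479 m.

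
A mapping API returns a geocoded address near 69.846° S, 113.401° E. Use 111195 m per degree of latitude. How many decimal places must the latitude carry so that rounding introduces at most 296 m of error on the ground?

3 decimal places

One degree of latitude covers 111195 m.
N decimal places → at most half a unit in the last place, 0.5 × 10⁻ᴺ° = 111195/2 × 10⁻ᴺ m.
Need 0.5 × 111195 × 10⁻ᴺ ≤ 296 → 10⁻ᴺ ≤ 5.324e-03, so N ≥ 2.27.
At 2 places the error can reach 556 m, but 3 places keeps it to 55.6 m.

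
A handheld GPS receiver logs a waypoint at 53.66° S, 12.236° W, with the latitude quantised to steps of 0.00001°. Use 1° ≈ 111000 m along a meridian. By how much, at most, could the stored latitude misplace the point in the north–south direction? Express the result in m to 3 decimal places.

With a 0.00001° grid the true value lies within half a step, ±0.00001°/2 = ±5e-06°, of the stored one.
North–south distance: 5e-06° × 111000 m/° = 0.555 m.

0.555 m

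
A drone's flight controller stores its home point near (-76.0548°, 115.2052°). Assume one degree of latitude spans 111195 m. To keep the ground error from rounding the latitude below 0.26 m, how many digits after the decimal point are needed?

6 decimal places

One degree of latitude covers 111195 m.
With N decimal places the half-ulp bound is 0.5·10⁻ᴺ°, or 0.5·10⁻ᴺ × 111195 m on the ground.
Setting 55597.5 × 10⁻ᴺ ≤ 0.26 gives 10ᴺ ≥ 2.138e+05, i.e. N ≥ 5.33.
At 5 places the error can reach 0.556 m, but 6 places keeps it to 0.0556 m.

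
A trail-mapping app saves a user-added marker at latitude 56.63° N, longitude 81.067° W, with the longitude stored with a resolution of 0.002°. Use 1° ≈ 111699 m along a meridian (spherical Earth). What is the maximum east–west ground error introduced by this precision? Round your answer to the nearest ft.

202 ft

With a 0.002° grid the true value lies within half a step, ±0.002°/2 = ±0.001°, of the stored one.
One degree of longitude at 56.63° is 111699 × cos 56.63° ≈ 111699 × 0.5500 = 61439.3 m.
East–west error: 0.001° × 61439.3 m/° ≈ 61.4393 m.
In feet: 61.4393 m ÷ 0.3048 ≈ 201.57 ft.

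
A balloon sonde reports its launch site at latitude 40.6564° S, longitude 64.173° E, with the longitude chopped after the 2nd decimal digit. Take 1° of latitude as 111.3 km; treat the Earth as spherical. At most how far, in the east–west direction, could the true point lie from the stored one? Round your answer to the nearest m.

844 m

Truncating at 2 decimal places can drop up to a full unit in the last place, so the longitude may be off by as much as 0.01°.
At latitude 40.6564° a degree of longitude spans 111300 m × cos 40.6564° = 111300 × 0.7586 ≈ 84435.6 m.
So at most 0.01° × 84435.6 ≈ 844.356 m east–west.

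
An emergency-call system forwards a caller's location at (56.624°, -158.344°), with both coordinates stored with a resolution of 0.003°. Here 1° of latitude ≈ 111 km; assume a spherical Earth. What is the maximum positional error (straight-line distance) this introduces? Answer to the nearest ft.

With a 0.003° grid the true value lies within half a step, ±0.003°/2 = ±0.0015°, of the stored one.
Latitude error → 0.0015 × 111000 = 166.5 m along the meridian.
E–W at 56.624°: 0.0015° × 111000 × cos 56.624° = 0.0015 × 111000 × 0.5501 ≈ 91.5968 m.
Worst case both components are at the extreme and orthogonal: √(166.5² + 91.5968²) ≈ 190.032 m.
Converting: 190.032 m × 3.2808 ft/m ≈ 623.47 ft.

623 ft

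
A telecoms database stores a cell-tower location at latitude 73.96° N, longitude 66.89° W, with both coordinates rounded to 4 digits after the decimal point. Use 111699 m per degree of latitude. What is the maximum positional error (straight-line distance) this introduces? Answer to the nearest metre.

6 metres

Rounding to 4 decimal places leaves each coordinate within ±5e-05° of the true value.
North–south component: 5e-05° × 111699 = 5.58495 m.
Longitude error → 5e-05 × 111699 × cos 73.96° = 5e-05 × 111699 × 0.2763 ≈ 1.54317 m.
Worst case both components are at the extreme and orthogonal: √(5.58495² + 1.54317²) ≈ 5.79422 m.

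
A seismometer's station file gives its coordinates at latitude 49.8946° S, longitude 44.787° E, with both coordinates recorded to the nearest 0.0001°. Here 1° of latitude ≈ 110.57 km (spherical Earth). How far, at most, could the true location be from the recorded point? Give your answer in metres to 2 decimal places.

6.58 metres

Rounding to 4 decimal places leaves each coordinate within ±5e-05° of the true value.
North–south component: 5e-05° × 110570 = 5.5285 m.
East–west component at 49.8946°: 5e-05° × 110570 × cos 49.8946° ≈ 5e-05 × 71228.7 ≈ 3.56144 m.
Worst case both components are at the extreme and orthogonal: √(5.5285² + 3.56144²) ≈ 6.57633 m.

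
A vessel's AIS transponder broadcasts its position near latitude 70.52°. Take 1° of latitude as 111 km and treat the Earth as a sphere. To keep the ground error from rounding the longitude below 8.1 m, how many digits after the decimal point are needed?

At 70.52° one degree of longitude covers 111000 × cos 70.52° ≈ 111000 × 0.3335 ≈ 37016 m.
N decimal places → at most half a unit in the last place, 0.5 × 10⁻ᴺ° = 37016/2 × 10⁻ᴺ m.
Need 0.5 × 37016 × 10⁻ᴺ ≤ 8.1 → 10⁻ᴺ ≤ 4.376e-04, so N ≥ 3.36.
So 4 decimal places suffice (1.85 m); 3 would allow up to 18.5 m.

4 decimal places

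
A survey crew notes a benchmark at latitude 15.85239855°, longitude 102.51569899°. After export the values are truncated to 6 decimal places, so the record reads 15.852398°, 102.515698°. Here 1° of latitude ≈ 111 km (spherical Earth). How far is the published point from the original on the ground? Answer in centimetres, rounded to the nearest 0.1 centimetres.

12.2 centimetres

The latitude changed by +0.00000055° and the longitude by +0.00000099°.
North–south shift: 0.00000055 × 111000 = 0.06105 m.
East–west at this latitude: 0.00000099° × 111000 × cos 15.8524° ≈ 0.00000099 × 106779 = 0.105711 m.
Combined displacement = (0.06105² + 0.105711²)^½ ≈ 0.122073 m.
That is 0.122073 m = 12.207 cm.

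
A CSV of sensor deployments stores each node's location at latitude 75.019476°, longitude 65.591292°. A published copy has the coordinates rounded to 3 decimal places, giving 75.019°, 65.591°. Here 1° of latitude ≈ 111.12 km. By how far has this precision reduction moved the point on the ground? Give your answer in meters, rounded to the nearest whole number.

54 meters

The latitude changed by +0.000476° and the longitude by +0.000292°.
N–S: 0.000476° × 111120 m/° = 52.8931 m.
East–west at this latitude: 0.000292° × 111120 × cos 75.019° ≈ 0.000292 × 28724.4 = 8.38752 m.
Combined displacement = (52.8931² + 8.38752²)^½ ≈ 53.554 m.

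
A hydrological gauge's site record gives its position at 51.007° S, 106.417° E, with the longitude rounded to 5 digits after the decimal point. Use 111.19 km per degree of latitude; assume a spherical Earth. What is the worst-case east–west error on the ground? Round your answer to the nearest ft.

Rounding to 5 decimal places leaves the longitude within ±5e-06° of the true value.
At latitude 51.007° a degree of longitude spans 111190 m × cos 51.007° = 111190 × 0.6292 ≈ 69963.6 m.
Maximum E–W displacement: 5e-06 × 69963.6 = 0.349818 m.
In feet: 0.349818 m ÷ 0.3048 ≈ 1.1477 ft.

1 ft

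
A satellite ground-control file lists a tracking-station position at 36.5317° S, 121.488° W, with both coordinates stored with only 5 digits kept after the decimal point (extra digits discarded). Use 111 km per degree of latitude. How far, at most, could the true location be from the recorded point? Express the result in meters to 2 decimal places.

1.42 meters

Truncating at 5 decimal places can drop up to a full unit in the last place, so each coordinate may be off by as much as 1e-05°.
North–south component: 1e-05° × 111000 = 1.11 m.
E–W at 36.5317°: 1e-05° × 111000 × cos 36.5317° = 1e-05 × 111000 × 0.8035 ≈ 0.891916 m.
Worst case both components are at the extreme and orthogonal: √(1.11² + 0.891916²) ≈ 1.42394 m.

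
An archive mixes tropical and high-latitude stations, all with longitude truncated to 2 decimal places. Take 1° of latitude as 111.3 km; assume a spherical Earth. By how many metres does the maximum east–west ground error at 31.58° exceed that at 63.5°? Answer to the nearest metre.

Truncating at 2 decimal places can drop up to a full unit in the last place, so the longitude may be off by as much as 0.01°.
Error at 31.58° = 0.01° × 111300 × cos 31.58° ≈ 1113 × 0.8519 = 948.18 m.
Error at 63.5° = 0.01° × 111300 × cos 63.5° ≈ 1113 × 0.4462 = 496.62 m.
Difference: 948.18 − 496.62 = 451.56 m.

452 metres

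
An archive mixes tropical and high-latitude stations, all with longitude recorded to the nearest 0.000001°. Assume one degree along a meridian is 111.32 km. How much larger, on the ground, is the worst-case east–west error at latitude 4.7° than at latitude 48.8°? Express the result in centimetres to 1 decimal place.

1.9 centimetres

Rounding to 6 decimal places leaves the longitude within ±5e-07° of the true value.
At 4.7°: 5e-07° × 111320 × cos 4.7° = 5e-07 × 111320 × 0.9966 ≈ 0.055473 m.
Error at 48.8° = 5e-07° × 111320 × cos 48.8° ≈ 0.05566 × 0.6587 = 0.036663 m.
So the lower-latitude error exceeds the higher by 0.055473 − 0.036663 = 0.01881 m.
That is 0.0188102 m = 1.881 cm.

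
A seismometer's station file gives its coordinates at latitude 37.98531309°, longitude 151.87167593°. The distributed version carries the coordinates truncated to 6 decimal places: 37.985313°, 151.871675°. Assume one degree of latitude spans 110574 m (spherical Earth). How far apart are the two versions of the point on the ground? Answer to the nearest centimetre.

8 centimetres

The latitude changed by +0.00000009° and the longitude by +0.00000093°.
N–S: 0.00000009° × 110574 m/° = 0.00995166 m.
East–west at this latitude: 0.00000093° × 110574 × cos 37.9853° ≈ 0.00000093 × 87150.9 = 0.0810504 m.
Combined displacement = (0.00995166² + 0.0810504²)^½ ≈ 0.081659 m.
That is 0.081659 m = 8.1659 cm.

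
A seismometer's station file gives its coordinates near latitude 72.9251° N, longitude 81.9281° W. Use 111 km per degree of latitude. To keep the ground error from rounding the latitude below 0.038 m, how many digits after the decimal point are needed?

7

One degree of latitude covers 111000 m.
Rounding to N decimal places gives at most 0.5 × 10⁻ᴺ degrees of error, i.e. 0.5 × 10⁻ᴺ × 111000 m.
Need 0.5 × 111000 × 10⁻ᴺ ≤ 0.038 → 10⁻ᴺ ≤ 6.847e-07, so N ≥ 6.16.
So 7 decimal places suffice (0.00555 m); 6 would allow up to 0.0555 m.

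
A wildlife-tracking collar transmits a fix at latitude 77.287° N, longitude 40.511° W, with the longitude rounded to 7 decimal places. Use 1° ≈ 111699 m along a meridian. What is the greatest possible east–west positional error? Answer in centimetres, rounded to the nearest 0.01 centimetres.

Rounding to 7 decimal places leaves the longitude within ±5e-08° of the true value.
One degree of longitude at 77.287° is 111699 × cos 77.287° ≈ 111699 × 0.2201 = 24581.3 m.
East–west error: 5e-08° × 24581.3 m/° ≈ 0.00122907 m.
That is 0.00122907 m = 0.12291 cm.

0.12 centimetres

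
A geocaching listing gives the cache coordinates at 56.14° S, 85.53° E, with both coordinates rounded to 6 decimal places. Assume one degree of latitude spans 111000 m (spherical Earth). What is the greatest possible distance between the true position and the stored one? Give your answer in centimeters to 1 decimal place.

6.4 centimeters

Rounding to 6 decimal places leaves each coordinate within ±5e-07° of the true value.
Latitude error → 5e-07 × 111000 = 0.0555 m along the meridian.
East–west component at 56.14°: 5e-07° × 111000 × cos 56.14° ≈ 5e-07 × 61845.4 ≈ 0.0309227 m.
The two errors are perpendicular, so the maximum displacement is √(0.0555² + 0.0309227²) ≈ 0.0635332 m.
That is 0.0635332 m = 6.3533 cm.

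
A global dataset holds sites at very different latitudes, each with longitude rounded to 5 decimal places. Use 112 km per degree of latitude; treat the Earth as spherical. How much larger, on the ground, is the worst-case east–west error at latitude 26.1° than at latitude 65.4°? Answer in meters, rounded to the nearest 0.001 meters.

0.270 meters

Rounding to 5 decimal places leaves the longitude within ±5e-06° of the true value.
At 26.1°: 5e-06° × 112000 × cos 26.1° = 5e-06 × 112000 × 0.8980 ≈ 0.5029 m.
Error at 65.4° = 5e-06° × 112000 × cos 65.4° ≈ 0.56 × 0.4163 = 0.23312 m.
Difference: 0.5029 − 0.23312 = 0.26978 m.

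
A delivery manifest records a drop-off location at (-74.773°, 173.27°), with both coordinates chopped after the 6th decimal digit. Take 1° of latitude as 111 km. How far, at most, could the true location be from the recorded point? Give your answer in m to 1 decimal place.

0.1 m

Truncating at 6 decimal places can drop up to a full unit in the last place, so each coordinate may be off by as much as 1e-06°.
Latitude error → 1e-06 × 111000 = 0.111 m along the meridian.
East–west component at 74.773°: 1e-06° × 111000 × cos 74.773° ≈ 1e-06 × 29153.5 ≈ 0.0291535 m.
The two errors are perpendicular, so the maximum displacement is √(0.111² + 0.0291535²) ≈ 0.114765 m.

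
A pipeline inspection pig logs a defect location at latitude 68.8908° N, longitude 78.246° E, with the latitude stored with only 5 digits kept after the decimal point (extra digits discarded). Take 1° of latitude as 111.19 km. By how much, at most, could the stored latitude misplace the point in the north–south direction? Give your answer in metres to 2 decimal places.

1.11 metres

Truncating at 5 decimal places can drop up to a full unit in the last place, so the latitude may be off by as much as 1e-05°.
Along the meridian that is 1e-05° × 111190 m/° = 1.1119 m.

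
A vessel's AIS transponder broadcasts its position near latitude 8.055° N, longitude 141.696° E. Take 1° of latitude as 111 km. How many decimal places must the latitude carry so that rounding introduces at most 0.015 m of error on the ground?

One degree of latitude covers 111000 m.
With N decimal places the half-ulp bound is 0.5·10⁻ᴺ°, or 0.5·10⁻ᴺ × 111000 m on the ground.
Need 0.5 × 111000 × 10⁻ᴺ ≤ 0.015 → 10⁻ᴺ ≤ 2.703e-07, so N ≥ 6.57.
N = 6 would give 0.0555 m (too coarse); N = 7 gives 0.00555 m ≤ 0.015 m.

7 decimal places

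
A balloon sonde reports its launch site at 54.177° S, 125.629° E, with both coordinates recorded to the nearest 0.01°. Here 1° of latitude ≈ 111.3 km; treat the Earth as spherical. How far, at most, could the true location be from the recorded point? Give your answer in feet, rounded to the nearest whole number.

2116 feet

Rounding to 2 decimal places leaves each coordinate within ±0.005° of the true value.
North–south component: 0.005° × 111300 = 556.5 m.
E–W at 54.177°: 0.005° × 111300 × cos 54.177° = 0.005 × 111300 × 0.5853 ≈ 325.71 m.
The two errors are perpendicular, so the maximum displacement is √(556.5² + 325.71²) ≈ 644.81 m.
In feet: 644.81 m ÷ 0.3048 ≈ 2115.5 ft.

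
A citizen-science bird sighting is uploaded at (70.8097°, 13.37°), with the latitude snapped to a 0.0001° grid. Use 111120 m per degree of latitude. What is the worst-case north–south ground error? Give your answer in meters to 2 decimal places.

With a 0.0001° grid the true value lies within half a step, ±0.0001°/2 = ±5e-05°, of the stored one.
So the N–S error is at most 5e-05 × 111120 = 5.556 m.

5.56 meters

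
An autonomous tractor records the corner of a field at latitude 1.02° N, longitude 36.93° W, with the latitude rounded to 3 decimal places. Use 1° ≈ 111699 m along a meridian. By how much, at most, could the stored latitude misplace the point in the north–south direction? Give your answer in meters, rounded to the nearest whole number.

Rounding to 3 decimal places leaves the latitude within ±0.0005° of the true value.
Along the meridian that is 0.0005° × 111699 m/° = 55.8495 m.

56 meters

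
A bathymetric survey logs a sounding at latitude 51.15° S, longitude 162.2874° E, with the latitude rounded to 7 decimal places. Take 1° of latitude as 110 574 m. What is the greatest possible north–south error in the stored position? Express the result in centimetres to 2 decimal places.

0.55 centimetres

Rounding to 7 decimal places leaves the latitude within ±5e-08° of the true value.
So the N–S error is at most 5e-08 × 110574 = 0.0055287 m.
That is 0.0055287 m = 0.55287 cm.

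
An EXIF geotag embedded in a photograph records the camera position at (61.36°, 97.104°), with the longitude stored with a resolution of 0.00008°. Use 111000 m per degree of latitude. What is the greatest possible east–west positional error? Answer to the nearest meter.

With a 0.00008° grid the true value lies within half a step, ±0.00008°/2 = ±4e-05°, of the stored one.
At latitude 61.36° a degree of longitude spans 111000 m × cos 61.36° = 111000 × 0.4793 ≈ 53202.8 m.
Maximum E–W displacement: 4e-05 × 53202.8 = 2.12811 m.

2 meters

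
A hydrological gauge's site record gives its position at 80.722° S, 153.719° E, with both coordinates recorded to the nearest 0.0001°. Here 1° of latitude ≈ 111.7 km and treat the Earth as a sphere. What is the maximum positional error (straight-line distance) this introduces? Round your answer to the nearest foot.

Rounding to 4 decimal places leaves each coordinate within ±5e-05° of the true value.
Latitude error → 5e-05 × 111700 = 5.585 m along the meridian.
Longitude error → 5e-05 × 111700 × cos 80.722° = 5e-05 × 111700 × 0.1612 ≈ 0.900441 m.
Worst case both components are at the extreme and orthogonal: √(5.585² + 0.900441²) ≈ 5.65712 m.
In feet: 5.65712 m ÷ 0.3048 ≈ 18.56 ft.

19 feet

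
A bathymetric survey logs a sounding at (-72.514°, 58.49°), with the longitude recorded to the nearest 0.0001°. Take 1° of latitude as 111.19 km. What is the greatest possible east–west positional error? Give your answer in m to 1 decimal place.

Rounding to 4 decimal places leaves the longitude within ±5e-05° of the true value.
Parallels shrink by cos φ, so at 72.514° a degree of longitude is 111190 × 0.3005 ≈ 33409.6 m.
Maximum E–W displacement: 5e-05 × 33409.6 = 1.67048 m.

1.7 m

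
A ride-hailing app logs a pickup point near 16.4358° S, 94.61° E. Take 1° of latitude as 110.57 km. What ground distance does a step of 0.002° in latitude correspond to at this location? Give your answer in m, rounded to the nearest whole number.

0.002° × 110570 m/° = 221.14 m.

221 m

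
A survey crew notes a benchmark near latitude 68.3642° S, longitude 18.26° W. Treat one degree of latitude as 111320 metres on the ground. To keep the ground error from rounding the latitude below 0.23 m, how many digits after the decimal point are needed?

One degree of latitude covers 111320 m.
With N decimal places the half-ulp bound is 0.5·10⁻ᴺ°, or 0.5·10⁻ᴺ × 111320 m on the ground.
Setting 55660 × 10⁻ᴺ ≤ 0.23 gives 10ᴺ ≥ 2.42e+05, i.e. N ≥ 5.38.
N = 5 would give 0.557 m (too coarse); N = 6 gives 0.0557 m ≤ 0.23 m.

6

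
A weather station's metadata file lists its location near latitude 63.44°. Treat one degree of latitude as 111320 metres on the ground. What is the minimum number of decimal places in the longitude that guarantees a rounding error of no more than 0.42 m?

5 decimal places

At 63.44° one degree of longitude covers 111320 × cos 63.44° ≈ 111320 × 0.4471 ≈ 49775 m.
Rounding to N decimal places gives at most 0.5 × 10⁻ᴺ degrees of error, i.e. 0.5 × 10⁻ᴺ × 49775 m.
Need 0.5 × 49775 × 10⁻ᴺ ≤ 0.42 → 10⁻ᴺ ≤ 1.688e-05, so N ≥ 4.77.
N = 4 would give 2.49 m (too coarse); N = 5 gives 0.249 m ≤ 0.42 m.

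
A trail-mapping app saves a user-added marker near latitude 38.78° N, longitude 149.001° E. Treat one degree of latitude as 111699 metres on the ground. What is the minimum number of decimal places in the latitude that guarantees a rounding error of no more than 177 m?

One degree of latitude covers 111699 m.
Rounding to N decimal places gives at most 0.5 × 10⁻ᴺ degrees of error, i.e. 0.5 × 10⁻ᴺ × 111699 m.
Setting 55849.5 × 10⁻ᴺ ≤ 177 gives 10ᴺ ≥ 315.5, i.e. N ≥ 2.50.
So 3 decimal places suffice (55.8 m); 2 would allow up to 558 m.

3 decimal places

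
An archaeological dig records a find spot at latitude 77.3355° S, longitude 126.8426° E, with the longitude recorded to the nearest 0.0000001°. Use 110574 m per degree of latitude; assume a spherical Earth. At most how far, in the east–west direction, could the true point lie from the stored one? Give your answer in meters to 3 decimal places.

Rounding to 7 decimal places leaves the longitude within ±5e-08° of the true value.
One degree of longitude at 77.3355° is 110574 × cos 77.3355° ≈ 110574 × 0.2192 = 24242.4 m.
Maximum E–W displacement: 5e-08 × 24242.4 = 0.00121212 m.

0.001 meters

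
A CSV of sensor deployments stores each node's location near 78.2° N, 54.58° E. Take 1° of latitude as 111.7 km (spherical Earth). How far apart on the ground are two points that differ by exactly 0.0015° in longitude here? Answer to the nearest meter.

At 78.2° a degree of longitude is 111700 × cos 78.2° ≈ 22842.2 m, so 0.0015° corresponds to 34.2633 m.

34 meters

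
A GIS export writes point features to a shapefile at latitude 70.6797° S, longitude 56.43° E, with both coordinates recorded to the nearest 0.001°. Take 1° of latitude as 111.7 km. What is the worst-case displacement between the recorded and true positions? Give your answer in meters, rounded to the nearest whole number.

59 meters

Rounding to 3 decimal places leaves each coordinate within ±0.0005° of the true value.
N–S: 0.0005° × 111700 m/° = 55.85 m.
Longitude error → 0.0005 × 111700 × cos 70.6797° = 0.0005 × 111700 × 0.3308 ≈ 18.4779 m.
Combining orthogonally: (55.85² + 18.4779²)^½ ≈ 58.8273 m.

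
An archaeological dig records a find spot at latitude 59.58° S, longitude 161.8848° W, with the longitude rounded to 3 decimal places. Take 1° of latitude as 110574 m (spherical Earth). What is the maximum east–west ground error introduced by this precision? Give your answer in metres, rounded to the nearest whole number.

28 metres

Rounding to 3 decimal places leaves the longitude within ±0.0005° of the true value.
Parallels shrink by cos φ, so at 59.58° a degree of longitude is 110574 × 0.5063 ≈ 55987.5 m.
East–west error: 0.0005° × 55987.5 m/° ≈ 27.9937 m.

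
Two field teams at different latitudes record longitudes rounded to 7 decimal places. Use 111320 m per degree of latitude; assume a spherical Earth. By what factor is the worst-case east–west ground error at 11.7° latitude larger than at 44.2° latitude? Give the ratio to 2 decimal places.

1.37

Rounding to 7 decimal places leaves the longitude within ±5e-08° of the true value.
Error at 11.7° = 5e-08° × 111320 × cos 11.7° ≈ 0.005566 × 0.9792 = 0.0054504 m.
Error at 44.2° = 5e-08° × 111320 × cos 44.2° ≈ 0.005566 × 0.7169 = 0.0039903 m.
The ratio reduces to cos 11.7° / cos 44.2° = 0.9792/0.7169 ≈ 1.3659.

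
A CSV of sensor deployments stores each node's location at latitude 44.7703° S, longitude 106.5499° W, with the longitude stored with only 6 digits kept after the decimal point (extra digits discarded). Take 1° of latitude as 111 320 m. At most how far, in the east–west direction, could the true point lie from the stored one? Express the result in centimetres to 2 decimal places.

Truncating at 6 decimal places can drop up to a full unit in the last place, so the longitude may be off by as much as 1e-06°.
Parallels shrink by cos φ, so at 44.7703° a degree of longitude is 111320 × 0.7099 ≈ 79030.1 m.
So at most 1e-06° × 79030.1 ≈ 0.0790301 m east–west.
That is 0.0790301 m = 7.903 cm.

7.90 centimetres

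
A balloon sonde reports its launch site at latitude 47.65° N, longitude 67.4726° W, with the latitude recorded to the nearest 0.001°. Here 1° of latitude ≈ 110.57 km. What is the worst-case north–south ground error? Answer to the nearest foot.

181 feet

Rounding to 3 decimal places leaves the latitude within ±0.0005° of the true value.
North–south distance: 0.0005° × 110570 m/° = 55.285 m.
In feet: 55.285 m ÷ 0.3048 ≈ 181.38 ft.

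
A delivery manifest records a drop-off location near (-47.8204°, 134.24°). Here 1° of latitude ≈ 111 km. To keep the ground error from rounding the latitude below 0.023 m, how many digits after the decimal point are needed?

One degree of latitude covers 111000 m.
N decimal places → at most half a unit in the last place, 0.5 × 10⁻ᴺ° = 111000/2 × 10⁻ᴺ m.
Setting 55500 × 10⁻ᴺ ≤ 0.023 gives 10ᴺ ≥ 2.413e+06, i.e. N ≥ 6.38.
At 6 places the error can reach 0.0555 m, but 7 places keeps it to 0.00555 m.

7 decimal places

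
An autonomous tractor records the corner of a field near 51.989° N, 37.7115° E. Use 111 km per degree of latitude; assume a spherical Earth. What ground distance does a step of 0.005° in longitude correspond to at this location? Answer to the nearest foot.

At 51.989° a degree of longitude is 111000 × cos 51.989° ≈ 68355.2 m, so 0.005° corresponds to 341.776 m.
In feet: 341.776 m ÷ 0.3048 ≈ 1121.3 ft.

1121 feet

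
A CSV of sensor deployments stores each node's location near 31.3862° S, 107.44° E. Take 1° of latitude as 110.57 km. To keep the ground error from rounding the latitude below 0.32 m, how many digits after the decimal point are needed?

6

One degree of latitude covers 110570 m.
With N decimal places the half-ulp bound is 0.5·10⁻ᴺ°, or 0.5·10⁻ᴺ × 110570 m on the ground.
Need 0.5 × 110570 × 10⁻ᴺ ≤ 0.32 → 10⁻ᴺ ≤ 5.788e-06, so N ≥ 5.24.
At 5 places the error can reach 0.553 m, but 6 places keeps it to 0.0553 m.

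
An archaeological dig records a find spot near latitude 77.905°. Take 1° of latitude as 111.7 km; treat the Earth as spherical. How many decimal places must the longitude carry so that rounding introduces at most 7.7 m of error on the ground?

At 77.905° one degree of longitude covers 111700 × cos 77.905° ≈ 111700 × 0.2095 ≈ 23404.9 m.
With N decimal places the half-ulp bound is 0.5·10⁻ᴺ°, or 0.5·10⁻ᴺ × 23404.9 m on the ground.
Need 0.5 × 23404.9 × 10⁻ᴺ ≤ 7.7 → 10⁻ᴺ ≤ 6.580e-04, so N ≥ 3.18.
N = 3 would give 11.7 m (too coarse); N = 4 gives 1.17 m ≤ 7.7 m.

4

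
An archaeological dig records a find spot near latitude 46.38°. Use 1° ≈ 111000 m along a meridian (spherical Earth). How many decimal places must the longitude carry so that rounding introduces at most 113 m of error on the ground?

3

At 46.38° one degree of longitude covers 111000 × cos 46.38° ≈ 111000 × 0.6899 ≈ 76575.8 m.
With N decimal places the half-ulp bound is 0.5·10⁻ᴺ°, or 0.5·10⁻ᴺ × 76575.8 m on the ground.
Setting 38287.9 × 10⁻ᴺ ≤ 113 gives 10ᴺ ≥ 338.8, i.e. N ≥ 2.53.
N = 2 would give 383 m (too coarse); N = 3 gives 38.3 m ≤ 113 m.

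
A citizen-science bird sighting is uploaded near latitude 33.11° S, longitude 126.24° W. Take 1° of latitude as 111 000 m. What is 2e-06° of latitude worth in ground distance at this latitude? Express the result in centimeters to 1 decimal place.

22.2 centimeters

2e-06° × 111000 m/° = 0.222 m.
That is 0.222 m = 22.2 cm.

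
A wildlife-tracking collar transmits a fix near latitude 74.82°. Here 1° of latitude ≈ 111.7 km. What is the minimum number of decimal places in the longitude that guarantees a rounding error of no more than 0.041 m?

At 74.82° one degree of longitude covers 111700 × cos 74.82° ≈ 111700 × 0.2619 ≈ 29248.9 m.
Rounding to N decimal places gives at most 0.5 × 10⁻ᴺ degrees of error, i.e. 0.5 × 10⁻ᴺ × 29248.9 m.
Setting 14624.5 × 10⁻ᴺ ≤ 0.041 gives 10ᴺ ≥ 3.567e+05, i.e. N ≥ 5.55.
At 5 places the error can reach 0.146 m, but 6 places keeps it to 0.0146 m.

6 decimal places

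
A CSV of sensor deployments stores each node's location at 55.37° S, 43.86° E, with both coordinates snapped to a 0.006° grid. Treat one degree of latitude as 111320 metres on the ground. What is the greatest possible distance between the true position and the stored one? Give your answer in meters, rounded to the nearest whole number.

384 meters

With a 0.006° grid the true value lies within half a step, ±0.006°/2 = ±0.003°, of the stored one.
Latitude error → 0.003 × 111320 = 333.96 m along the meridian.
E–W at 55.37°: 0.003° × 111320 × cos 55.37° = 0.003 × 111320 × 0.5683 ≈ 189.781 m.
Combining orthogonally: (333.96² + 189.781²)^½ ≈ 384.117 m.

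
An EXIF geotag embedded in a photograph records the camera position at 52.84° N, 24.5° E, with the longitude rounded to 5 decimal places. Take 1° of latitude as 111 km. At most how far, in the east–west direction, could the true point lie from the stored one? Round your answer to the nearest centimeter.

Rounding to 5 decimal places leaves the longitude within ±5e-06° of the true value.
At latitude 52.84° a degree of longitude spans 111000 m × cos 52.84° = 111000 × 0.6040 ≈ 67048.8 m.
So at most 5e-06° × 67048.8 ≈ 0.335244 m east–west.
That is 0.335244 m = 33.524 cm.

34 centimeters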